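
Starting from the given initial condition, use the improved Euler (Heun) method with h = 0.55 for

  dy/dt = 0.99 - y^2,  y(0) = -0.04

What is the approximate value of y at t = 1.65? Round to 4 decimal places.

Heun: k1 = f(t_n, y_n); k2 = f(t_n + h, y_n + h·k1); y_{n+1} = y_n + (h/2)·(k1 + k2).
t=0.000000, y=-0.040000:
  k1 = f(0.000000, -0.040000) = 0.988400
  k2 = f(0.550000, 0.503620) = 0.736367
  y ← -0.040000 + (0.55/2)·(0.988400 + 0.736367) = 0.434311
t=0.550000, y=0.434311:
  k1 = f(0.550000, 0.434311) = 0.801374
  k2 = f(1.100000, 0.875067) = 0.224258
  y ← 0.434311 + (0.55/2)·(0.801374 + 0.224258) = 0.716360
t=1.100000, y=0.716360:
  k1 = f(1.100000, 0.716360) = 0.476829
  k2 = f(1.650000, 0.978616) = 0.032312
  y ← 0.716360 + (0.55/2)·(0.476829 + 0.032312) = 0.856373
y(1.65) ≈ 0.8564

0.8564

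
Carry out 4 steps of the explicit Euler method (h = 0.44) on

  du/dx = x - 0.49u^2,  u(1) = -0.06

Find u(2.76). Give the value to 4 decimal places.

2.0692

Euler: u_{n+1} = u_n + h·f(x_n, u_n).
x=1.000000, u=-0.060000: f=0.998236 → u ← -0.060000 + 0.44·0.998236 = 0.379224
x=1.440000, u=0.379224: f=1.369533 → u ← 0.379224 + 0.44·1.369533 = 0.981818
x=1.880000, u=0.981818: f=1.407656 → u ← 0.981818 + 0.44·1.407656 = 1.601187
x=2.320000, u=1.601187: f=1.063738 → u ← 1.601187 + 0.44·1.063738 = 2.069232
u(2.76) ≈ 2.0692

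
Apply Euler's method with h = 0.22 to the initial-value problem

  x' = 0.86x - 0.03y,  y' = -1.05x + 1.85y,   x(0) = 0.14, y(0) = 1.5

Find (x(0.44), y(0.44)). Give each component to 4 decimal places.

Euler on (x,y): x_{n+1} = x_n + h·x', y_{n+1} = y_n + h·y'.
0.000000: (0.140000, 1.500000); f=(0.075400, 2.628000) → (0.156588, 2.078160)
0.220000: (0.156588, 2.078160); f=(0.072321, 3.680179) → (0.172499, 2.887799)
(x(0.44), y(0.44)) ≈ (0.1725, 2.8878)

0.1725, 2.8878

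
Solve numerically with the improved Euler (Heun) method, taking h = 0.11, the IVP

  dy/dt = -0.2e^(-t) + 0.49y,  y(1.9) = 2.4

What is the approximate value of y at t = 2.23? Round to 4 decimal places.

Heun: k1 = f(t_n, y_n); k2 = f(t_n + h, y_n + h·k1); y_{n+1} = y_n + (h/2)·(k1 + k2).
t=1.900000, y=2.400000:
  k1 = f(1.900000, 2.400000) = 1.146086
  k2 = f(2.010000, 2.526069) = 1.210976
  y ← 2.400000 + (0.11/2)·(1.146086 + 1.210976) = 2.529638
t=2.010000, y=2.529638:
  k1 = f(2.010000, 2.529638) = 1.212725
  k2 = f(2.120000, 2.663038) = 1.280882
  y ← 2.529638 + (0.11/2)·(1.212725 + 1.280882) = 2.666787
t=2.120000, y=2.666787:
  k1 = f(2.120000, 2.666787) = 1.282719
  k2 = f(2.230000, 2.807886) = 1.354358
  y ← 2.666787 + (0.11/2)·(1.282719 + 1.354358) = 2.811826
y(2.23) ≈ 2.8118

2.8118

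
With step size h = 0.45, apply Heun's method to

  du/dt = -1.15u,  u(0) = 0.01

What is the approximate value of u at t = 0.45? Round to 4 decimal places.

0.0062

Heun: k1 = f(t_n, u_n); k2 = f(t_n + h, u_n + h·k1); u_{n+1} = u_n + (h/2)·(k1 + k2).
t=0.000000, u=0.010000:
  k1 = f(0.000000, 0.010000) = -0.011500
  k2 = f(0.450000, 0.004825) = -0.005549
  u ← 0.010000 + (0.45/2)·(-0.011500 + (-0.005549)) = 0.006164
u(0.45) ≈ 0.0062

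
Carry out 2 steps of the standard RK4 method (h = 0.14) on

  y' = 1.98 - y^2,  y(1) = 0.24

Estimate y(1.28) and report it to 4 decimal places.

RK4: k1 = f(x_n, y_n); k2 = f(x_n + h/2, y_n + (h/2)·k1); k3 = f(x_n + h/2, y_n + (h/2)·k2); k4 = f(x_n + h, y_n + h·k3); y_{n+1} = y_n + (h/6)·(k1 + 2k2 + 2k3 + k4).
x=1.000000, y=0.240000:
  k1 = f(1.000000, 0.240000) = 1.922400
  k2 = f(1.070000, 0.374568) = 1.839699
  k3 = f(1.070000, 0.368779) = 1.844002
  k4 = f(1.140000, 0.498160) = 1.731836
  y ← 0.240000 + (0.14/6)·(k1 + 2k2 + 2k3 + k4) = 0.497172
x=1.140000, y=0.497172:
  k1 = f(1.140000, 0.497172) = 1.732820
  k2 = f(1.210000, 0.618469) = 1.597496
  k3 = f(1.210000, 0.608996) = 1.609124
  k4 = f(1.280000, 0.722449) = 1.458068
  y ← 0.497172 + (0.14/6)·(k1 + 2k2 + 2k3 + k4) = 0.721268
y(1.28) ≈ 0.7213

0.7213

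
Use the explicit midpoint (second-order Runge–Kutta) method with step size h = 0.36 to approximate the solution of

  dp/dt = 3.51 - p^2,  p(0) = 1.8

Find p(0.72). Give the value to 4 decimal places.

Midpoint: k1 = f(t_n, p_n); k2 = f(t_n + h/2, p_n + (h/2)·k1); p_{n+1} = p_n + h·k2.
t=0.000000, p=1.800000:
  k1 = f(0.000000, 1.800000) = 0.270000
  k2 = f(0.180000, 1.848600) = 0.092678
  p ← 1.800000 + 0.36·0.092678 = 1.833364
t=0.360000, p=1.833364:
  k1 = f(0.360000, 1.833364) = 0.148776
  k2 = f(0.540000, 1.860144) = 0.049865
  p ← 1.833364 + 0.36·0.049865 = 1.851316
p(0.72) ≈ 1.8513

1.8513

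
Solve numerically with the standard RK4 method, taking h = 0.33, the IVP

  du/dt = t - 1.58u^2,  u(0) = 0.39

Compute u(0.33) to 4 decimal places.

0.3724

RK4: k1 = f(t_n, u_n); k2 = f(t_n + h/2, u_n + (h/2)·k1); k3 = f(t_n + h/2, u_n + (h/2)·k2); k4 = f(t_n + h, u_n + h·k3); u_{n+1} = u_n + (h/6)·(k1 + 2k2 + 2k3 + k4).
t=0.000000, u=0.390000:
  k1 = f(0.000000, 0.390000) = -0.240318
  k2 = f(0.165000, 0.350348) = -0.028935
  k3 = f(0.165000, 0.385226) = -0.069470
  k4 = f(0.330000, 0.367075) = 0.117105
  u ← 0.390000 + (0.33/6)·(k1 + 2k2 + 2k3 + k4) = 0.372399
u(0.33) ≈ 0.3724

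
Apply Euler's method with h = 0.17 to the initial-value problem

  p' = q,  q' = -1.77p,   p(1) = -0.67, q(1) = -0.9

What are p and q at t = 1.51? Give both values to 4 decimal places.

Euler on (p,q): p_{n+1} = p_n + h·p', q_{n+1} = q_n + h·q'.
1.000000: (-0.670000, -0.900000); f=(-0.900000, 1.185900) → (-0.823000, -0.698397)
1.170000: (-0.823000, -0.698397); f=(-0.698397, 1.456710) → (-0.941727, -0.450756)
1.340000: (-0.941727, -0.450756); f=(-0.450756, 1.666858) → (-1.018356, -0.167390)
(p(1.51), q(1.51)) ≈ (-1.0184, -0.1674)

-1.0184, -0.1674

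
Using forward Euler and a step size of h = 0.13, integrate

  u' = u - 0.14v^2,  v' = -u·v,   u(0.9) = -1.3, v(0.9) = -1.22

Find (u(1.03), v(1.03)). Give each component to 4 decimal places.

-1.4961, -1.4262

Euler on (u,v): u_{n+1} = u_n + h·u', v_{n+1} = v_n + h·v'.
0.900000: (-1.300000, -1.220000); f=(-1.508376, -1.586000) → (-1.496089, -1.426180)
(u(1.03), v(1.03)) ≈ (-1.4961, -1.4262)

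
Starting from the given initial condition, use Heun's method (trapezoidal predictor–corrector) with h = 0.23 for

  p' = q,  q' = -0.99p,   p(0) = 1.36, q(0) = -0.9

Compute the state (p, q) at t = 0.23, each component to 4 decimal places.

1.1174, -1.1861

Heun on (p,q): k1 = f(t_n, state_n); k2 = f(t_n + h, state_n + h·k1); state_{n+1} = state_n + (h/2)·(k1 + k2).
0.000000: (1.360000, -0.900000)
  k1 = (-0.900000, -1.346400)
  predictor → (1.153000, -1.209672)
  k2 = (-1.209672, -1.141470)
  → (1.117388, -1.186105)
(p(0.23), q(0.23)) ≈ (1.1174, -1.1861)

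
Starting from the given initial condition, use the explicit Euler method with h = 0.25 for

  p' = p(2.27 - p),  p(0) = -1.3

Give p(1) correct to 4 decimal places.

-85.5293

Euler: p_{n+1} = p_n + h·f(t_n, p_n).
t=0.000000, p=-1.300000: f=-4.641000 → p ← -1.300000 + 0.25·(-4.641000) = -2.460250
t=0.250000, p=-2.460250: f=-11.637598 → p ← -2.460250 + 0.25·(-11.637598) = -5.369649
t=0.500000, p=-5.369649: f=-41.022239 → p ← -5.369649 + 0.25·(-41.022239) = -15.625209
t=0.750000, p=-15.625209: f=-279.616383 → p ← -15.625209 + 0.25·(-279.616383) = -85.529305
p(1) ≈ -85.5293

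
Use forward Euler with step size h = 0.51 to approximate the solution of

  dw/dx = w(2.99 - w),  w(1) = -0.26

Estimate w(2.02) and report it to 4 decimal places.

-1.9881

Euler: w_{n+1} = w_n + h·f(x_n, w_n).
x=1.000000, w=-0.260000: f=-0.845000 → w ← -0.260000 + 0.51·(-0.845000) = -0.690950
x=1.510000, w=-0.690950: f=-2.543352 → w ← -0.690950 + 0.51·(-2.543352) = -1.988060
w(2.02) ≈ -1.9881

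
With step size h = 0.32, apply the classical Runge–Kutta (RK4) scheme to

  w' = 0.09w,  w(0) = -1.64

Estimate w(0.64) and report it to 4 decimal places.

-1.7372

RK4: k1 = f(s_n, w_n); k2 = f(s_n + h/2, w_n + (h/2)·k1); k3 = f(s_n + h/2, w_n + (h/2)·k2); k4 = f(s_n + h, w_n + h·k3); w_{n+1} = w_n + (h/6)·(k1 + 2k2 + 2k3 + k4).
s=0.000000, w=-1.640000:
  k1 = f(0.000000, -1.640000) = -0.147600
  k2 = f(0.160000, -1.663616) = -0.149725
  k3 = f(0.160000, -1.663956) = -0.149756
  k4 = f(0.320000, -1.687922) = -0.151913
  w ← -1.640000 + (0.32/6)·(k1 + 2k2 + 2k3 + k4) = -1.687919
s=0.320000, w=-1.687919:
  k1 = f(0.320000, -1.687919) = -0.151913
  k2 = f(0.480000, -1.712225) = -0.154100
  k3 = f(0.480000, -1.712575) = -0.154132
  k4 = f(0.640000, -1.737241) = -0.156352
  w ← -1.687919 + (0.32/6)·(k1 + 2k2 + 2k3 + k4) = -1.737238
w(0.64) ≈ -1.7372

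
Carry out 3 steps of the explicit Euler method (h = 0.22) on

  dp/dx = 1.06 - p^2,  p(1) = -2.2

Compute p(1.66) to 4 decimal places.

Euler: p_{n+1} = p_n + h·f(x_n, p_n).
x=1.000000, p=-2.200000: f=-3.780000 → p ← -2.200000 + 0.22·(-3.780000) = -3.031600
x=1.220000, p=-3.031600: f=-8.130599 → p ← -3.031600 + 0.22·(-8.130599) = -4.820332
x=1.440000, p=-4.820332: f=-22.175598 → p ← -4.820332 + 0.22·(-22.175598) = -9.698963
p(1.66) ≈ -9.6990

-9.6990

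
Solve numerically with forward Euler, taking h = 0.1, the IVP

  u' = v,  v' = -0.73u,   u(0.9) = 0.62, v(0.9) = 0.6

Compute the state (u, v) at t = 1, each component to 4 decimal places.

Euler on (u,v): u_{n+1} = u_n + h·u', v_{n+1} = v_n + h·v'.
0.900000: (0.620000, 0.600000); f=(0.600000, -0.452600) → (0.680000, 0.554740)
(u(1), v(1)) ≈ (0.6800, 0.5547)

0.6800, 0.5547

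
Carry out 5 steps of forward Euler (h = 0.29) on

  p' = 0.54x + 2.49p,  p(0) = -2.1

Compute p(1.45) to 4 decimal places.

-30.8886

Euler: p_{n+1} = p_n + h·f(x_n, p_n).
x=0.000000, p=-2.100000: f=-5.229000 → p ← -2.100000 + 0.29·(-5.229000) = -3.616410
x=0.290000, p=-3.616410: f=-8.848261 → p ← -3.616410 + 0.29·(-8.848261) = -6.182406
x=0.580000, p=-6.182406: f=-15.080990 → p ← -6.182406 + 0.29·(-15.080990) = -10.555893
x=0.870000, p=-10.555893: f=-25.814373 → p ← -10.555893 + 0.29·(-25.814373) = -18.042061
x=1.160000, p=-18.042061: f=-44.298332 → p ← -18.042061 + 0.29·(-44.298332) = -30.888577
p(1.45) ≈ -30.8886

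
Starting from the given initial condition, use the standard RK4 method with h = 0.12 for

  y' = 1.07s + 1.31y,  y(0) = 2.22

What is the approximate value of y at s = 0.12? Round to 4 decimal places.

2.6060

RK4: k1 = f(s_n, y_n); k2 = f(s_n + h/2, y_n + (h/2)·k1); k3 = f(s_n + h/2, y_n + (h/2)·k2); k4 = f(s_n + h, y_n + h·k3); y_{n+1} = y_n + (h/6)·(k1 + 2k2 + 2k3 + k4).
s=0.000000, y=2.220000:
  k1 = f(0.000000, 2.220000) = 2.908200
  k2 = f(0.060000, 2.394492) = 3.200985
  k3 = f(0.060000, 2.412059) = 3.223997
  k4 = f(0.120000, 2.606880) = 3.543412
  y ← 2.220000 + (0.12/6)·(k1 + 2k2 + 2k3 + k4) = 2.606032
y(0.12) ≈ 2.6060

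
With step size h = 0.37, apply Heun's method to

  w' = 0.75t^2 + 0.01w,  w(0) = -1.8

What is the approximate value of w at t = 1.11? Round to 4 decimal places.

Heun: k1 = f(t_n, w_n); k2 = f(t_n + h, w_n + h·k1); w_{n+1} = w_n + (h/2)·(k1 + k2).
t=0.000000, w=-1.800000:
  k1 = f(0.000000, -1.800000) = -0.018000
  k2 = f(0.370000, -1.806660) = 0.084608
  w ← -1.800000 + (0.37/2)·(-0.018000 + 0.084608) = -1.787677
t=0.370000, w=-1.787677:
  k1 = f(0.370000, -1.787677) = 0.084798
  k2 = f(0.740000, -1.756302) = 0.393137
  w ← -1.787677 + (0.37/2)·(0.084798 + 0.393137) = -1.699259
t=0.740000, w=-1.699259:
  k1 = f(0.740000, -1.699259) = 0.393707
  k2 = f(1.110000, -1.553588) = 0.908539
  w ← -1.699259 + (0.37/2)·(0.393707 + 0.908539) = -1.458344
w(1.11) ≈ -1.4583

-1.4583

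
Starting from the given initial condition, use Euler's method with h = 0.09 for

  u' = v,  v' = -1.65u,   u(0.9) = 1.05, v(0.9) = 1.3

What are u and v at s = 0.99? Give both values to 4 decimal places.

Euler on (u,v): u_{n+1} = u_n + h·u', v_{n+1} = v_n + h·v'.
0.900000: (1.050000, 1.300000); f=(1.300000, -1.732500) → (1.167000, 1.144075)
(u(0.99), v(0.99)) ≈ (1.1670, 1.1441)

1.1670, 1.1441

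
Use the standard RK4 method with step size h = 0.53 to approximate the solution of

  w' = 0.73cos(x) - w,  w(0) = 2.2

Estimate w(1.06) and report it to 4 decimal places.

RK4: k1 = f(x_n, w_n); k2 = f(x_n + h/2, w_n + (h/2)·k1); k3 = f(x_n + h/2, w_n + (h/2)·k2); k4 = f(x_n + h, w_n + h·k3); w_{n+1} = w_n + (h/6)·(k1 + 2k2 + 2k3 + k4).
x=0.000000, w=2.200000:
  k1 = f(0.000000, 2.200000) = -1.470000
  k2 = f(0.265000, 1.810450) = -1.105932
  k3 = f(0.265000, 1.906928) = -1.202410
  k4 = f(0.530000, 1.562723) = -0.932873
  w ← 2.200000 + (0.53/6)·(k1 + 2k2 + 2k3 + k4) = 1.579939
x=0.530000, w=1.579939:
  k1 = f(0.530000, 1.579939) = -0.950090
  k2 = f(0.795000, 1.328165) = -0.816957
  k3 = f(0.795000, 1.363445) = -0.852237
  k4 = f(1.060000, 1.128253) = -0.771377
  w ← 1.579939 + (0.53/6)·(k1 + 2k2 + 2k3 + k4) = 1.132985
w(1.06) ≈ 1.1330

1.1330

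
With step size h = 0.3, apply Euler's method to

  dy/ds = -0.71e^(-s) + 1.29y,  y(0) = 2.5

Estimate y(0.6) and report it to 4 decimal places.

Euler: y_{n+1} = y_n + h·f(s_n, y_n).
s=0.000000, y=2.500000: f=2.515000 → y ← 2.500000 + 0.3·2.515000 = 3.254500
s=0.300000, y=3.254500: f=3.672324 → y ← 3.254500 + 0.3·3.672324 = 4.356197
y(0.6) ≈ 4.3562

4.3562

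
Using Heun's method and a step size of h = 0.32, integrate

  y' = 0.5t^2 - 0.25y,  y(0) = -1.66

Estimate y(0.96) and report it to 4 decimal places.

-1.1581

Heun: k1 = f(t_n, y_n); k2 = f(t_n + h, y_n + h·k1); y_{n+1} = y_n + (h/2)·(k1 + k2).
t=0.000000, y=-1.660000:
  k1 = f(0.000000, -1.660000) = 0.415000
  k2 = f(0.320000, -1.527200) = 0.433000
  y ← -1.660000 + (0.32/2)·(0.415000 + 0.433000) = -1.524320
t=0.320000, y=-1.524320:
  k1 = f(0.320000, -1.524320) = 0.432280
  k2 = f(0.640000, -1.385990) = 0.551298
  y ← -1.524320 + (0.32/2)·(0.432280 + 0.551298) = -1.366948
t=0.640000, y=-1.366948:
  k1 = f(0.640000, -1.366948) = 0.546537
  k2 = f(0.960000, -1.192056) = 0.758814
  y ← -1.366948 + (0.32/2)·(0.546537 + 0.758814) = -1.158091
y(0.96) ≈ -1.1581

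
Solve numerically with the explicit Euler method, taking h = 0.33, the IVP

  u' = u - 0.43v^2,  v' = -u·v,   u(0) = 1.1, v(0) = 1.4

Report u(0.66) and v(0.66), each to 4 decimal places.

Euler on (u,v): u_{n+1} = u_n + h·u', v_{n+1} = v_n + h·v'.
0.000000: (1.100000, 1.400000); f=(0.257200, -1.540000) → (1.184876, 0.891800)
0.330000: (1.184876, 0.891800); f=(0.842894, -1.056672) → (1.463031, 0.543098)
(u(0.66), v(0.66)) ≈ (1.4630, 0.5431)

1.4630, 0.5431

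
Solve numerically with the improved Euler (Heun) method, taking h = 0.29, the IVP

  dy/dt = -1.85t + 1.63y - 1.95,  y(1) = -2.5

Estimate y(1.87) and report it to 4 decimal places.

Heun: k1 = f(t_n, y_n); k2 = f(t_n + h, y_n + h·k1); y_{n+1} = y_n + (h/2)·(k1 + k2).
t=1.000000, y=-2.500000:
  k1 = f(1.000000, -2.500000) = -7.875000
  k2 = f(1.290000, -4.783750) = -12.134012
  y ← -2.500000 + (0.29/2)·(-7.875000 + (-12.134012)) = -5.401307
t=1.290000, y=-5.401307:
  k1 = f(1.290000, -5.401307) = -13.140630
  k2 = f(1.580000, -9.212090) = -19.888706
  y ← -5.401307 + (0.29/2)·(-13.140630 + (-19.888706)) = -10.190561
t=1.580000, y=-10.190561:
  k1 = f(1.580000, -10.190561) = -21.483614
  k2 = f(1.870000, -16.420809) = -32.175418
  y ← -10.190561 + (0.29/2)·(-21.483614 + (-32.175418)) = -17.971120
y(1.87) ≈ -17.9711

-17.9711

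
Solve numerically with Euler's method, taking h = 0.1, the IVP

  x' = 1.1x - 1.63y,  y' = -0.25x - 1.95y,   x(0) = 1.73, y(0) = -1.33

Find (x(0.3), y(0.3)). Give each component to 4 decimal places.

Euler on (x,y): x_{n+1} = x_n + h·x', y_{n+1} = y_n + h·y'.
0.000000: (1.730000, -1.330000); f=(4.070900, 2.161000) → (2.137090, -1.113900)
0.100000: (2.137090, -1.113900); f=(4.166456, 1.637833) → (2.553736, -0.950117)
0.200000: (2.553736, -0.950117); f=(4.357799, 1.214294) → (2.989516, -0.828687)
(x(0.3), y(0.3)) ≈ (2.9895, -0.8287)

2.9895, -0.8287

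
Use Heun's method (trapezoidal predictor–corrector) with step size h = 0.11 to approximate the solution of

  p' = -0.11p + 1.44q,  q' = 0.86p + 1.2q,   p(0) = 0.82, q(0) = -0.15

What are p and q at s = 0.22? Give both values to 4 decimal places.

0.7724, -0.0240

Heun on (p,q): k1 = f(s_n, state_n); k2 = f(s_n + h, state_n + h·k1); state_{n+1} = state_n + (h/2)·(k1 + k2).
0.000000: (0.820000, -0.150000)
  k1 = (-0.306200, 0.525200)
  predictor → (0.786318, -0.092228)
  k2 = (-0.219303, 0.565560)
  → (0.791097, -0.090008)
0.110000: (0.791097, -0.090008)
  k1 = (-0.216633, 0.572334)
  predictor → (0.767268, -0.027051)
  k2 = (-0.123354, 0.627388)
  → (0.772398, -0.024023)
(p(0.22), q(0.22)) ≈ (0.7724, -0.0240)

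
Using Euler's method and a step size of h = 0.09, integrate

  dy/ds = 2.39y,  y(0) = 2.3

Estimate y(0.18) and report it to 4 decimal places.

3.3959

Euler: y_{n+1} = y_n + h·f(s_n, y_n).
s=0.000000, y=2.300000: f=5.497000 → y ← 2.300000 + 0.09·5.497000 = 2.794730
s=0.090000, y=2.794730: f=6.679405 → y ← 2.794730 + 0.09·6.679405 = 3.395876
y(0.18) ≈ 3.3959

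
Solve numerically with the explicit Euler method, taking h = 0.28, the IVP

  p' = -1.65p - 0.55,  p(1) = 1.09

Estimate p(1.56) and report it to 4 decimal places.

0.0786

Euler: p_{n+1} = p_n + h·f(x_n, p_n).
x=1.000000, p=1.090000: f=-2.348500 → p ← 1.090000 + 0.28·(-2.348500) = 0.432420
x=1.280000, p=0.432420: f=-1.263493 → p ← 0.432420 + 0.28·(-1.263493) = 0.078642
p(1.56) ≈ 0.0786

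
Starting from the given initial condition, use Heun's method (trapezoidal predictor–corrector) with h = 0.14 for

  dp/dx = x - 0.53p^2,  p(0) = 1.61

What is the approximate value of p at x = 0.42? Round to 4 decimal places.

Heun: k1 = f(x_n, p_n); k2 = f(x_n + h, p_n + h·k1); p_{n+1} = p_n + (h/2)·(k1 + k2).
x=0.000000, p=1.610000:
  k1 = f(0.000000, 1.610000) = -1.373813
  k2 = f(0.140000, 1.417666) = -0.925182
  p ← 1.610000 + (0.14/2)·(-1.373813 + (-0.925182)) = 1.449070
x=0.140000, p=1.449070:
  k1 = f(0.140000, 1.449070) = -0.972897
  k2 = f(0.280000, 1.312865) = -0.633515
  p ← 1.449070 + (0.14/2)·(-0.972897 + (-0.633515)) = 1.336622
x=0.280000, p=1.336622:
  k1 = f(0.280000, 1.336622) = -0.666875
  k2 = f(0.420000, 1.243259) = -0.399217
  p ← 1.336622 + (0.14/2)·(-0.666875 + (-0.399217)) = 1.261995
p(0.42) ≈ 1.2620

1.2620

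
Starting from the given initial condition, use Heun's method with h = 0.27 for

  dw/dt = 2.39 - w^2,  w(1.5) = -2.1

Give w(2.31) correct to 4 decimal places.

Heun: k1 = f(t_n, w_n); k2 = f(t_n + h, w_n + h·k1); w_{n+1} = w_n + (h/2)·(k1 + k2).
t=1.500000, w=-2.100000:
  k1 = f(1.500000, -2.100000) = -2.020000
  k2 = f(1.770000, -2.645400) = -4.608141
  w ← -2.100000 + (0.27/2)·(-2.020000 + (-4.608141)) = -2.994799
t=1.770000, w=-2.994799:
  k1 = f(1.770000, -2.994799) = -6.578821
  k2 = f(2.040000, -4.771081) = -20.373212
  w ← -2.994799 + (0.27/2)·(-6.578821 + (-20.373212)) = -6.633324
t=2.040000, w=-6.633324:
  k1 = f(2.040000, -6.633324) = -41.610982
  k2 = f(2.310000, -17.868289) = -316.885743
  w ← -6.633324 + (0.27/2)·(-41.610982 + (-316.885743)) = -55.030382
w(2.31) ≈ -55.0304

-55.0304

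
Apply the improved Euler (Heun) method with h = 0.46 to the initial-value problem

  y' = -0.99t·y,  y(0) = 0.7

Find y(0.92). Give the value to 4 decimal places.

0.4573

Heun: k1 = f(t_n, y_n); k2 = f(t_n + h, y_n + h·k1); y_{n+1} = y_n + (h/2)·(k1 + k2).
t=0.000000, y=0.700000:
  k1 = f(0.000000, 0.700000) = 0.000000
  k2 = f(0.460000, 0.700000) = -0.318780
  y ← 0.700000 + (0.46/2)·(0.000000 + (-0.318780)) = 0.626681
t=0.460000, y=0.626681:
  k1 = f(0.460000, 0.626681) = -0.285390
  k2 = f(0.920000, 0.495401) = -0.451211
  y ← 0.626681 + (0.46/2)·(-0.285390 + (-0.451211)) = 0.457262
y(0.92) ≈ 0.4573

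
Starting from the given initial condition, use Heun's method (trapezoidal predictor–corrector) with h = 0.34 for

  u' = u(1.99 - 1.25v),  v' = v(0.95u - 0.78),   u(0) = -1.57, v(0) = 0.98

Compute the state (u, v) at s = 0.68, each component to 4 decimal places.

-4.0669, 0.2526

Heun on (u,v): k1 = f(s_n, state_n); k2 = f(s_n + h, state_n + h·k1); state_{n+1} = state_n + (h/2)·(k1 + k2).
0.000000: (-1.570000, 0.980000)
  k1 = (-1.201050, -2.226070)
  predictor → (-1.978357, 0.223136)
  k2 = (-3.385127, -0.593417)
  → (-2.349650, 0.500687)
0.340000: (-2.349650, 0.500687)
  k1 = (-3.205254, -1.508154)
  predictor → (-3.439436, -0.012085)
  k2 = (-6.896436, 0.048914)
  → (-4.066937, 0.252616)
(u(0.68), v(0.68)) ≈ (-4.0669, 0.2526)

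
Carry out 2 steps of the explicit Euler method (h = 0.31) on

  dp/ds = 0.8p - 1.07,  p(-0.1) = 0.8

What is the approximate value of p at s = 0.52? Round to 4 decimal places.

0.5003

Euler: p_{n+1} = p_n + h·f(s_n, p_n).
s=-0.100000, p=0.800000: f=-0.430000 → p ← 0.800000 + 0.31·(-0.430000) = 0.666700
s=0.210000, p=0.666700: f=-0.536640 → p ← 0.666700 + 0.31·(-0.536640) = 0.500342
p(0.52) ≈ 0.5003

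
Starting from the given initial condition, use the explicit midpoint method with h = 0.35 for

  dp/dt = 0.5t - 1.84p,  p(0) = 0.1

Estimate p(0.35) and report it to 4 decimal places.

0.0870

Midpoint: k1 = f(t_n, p_n); k2 = f(t_n + h/2, p_n + (h/2)·k1); p_{n+1} = p_n + h·k2.
t=0.000000, p=0.100000:
  k1 = f(0.000000, 0.100000) = -0.184000
  k2 = f(0.175000, 0.067800) = -0.037252
  p ← 0.100000 + 0.35·(-0.037252) = 0.086962
p(0.35) ≈ 0.0870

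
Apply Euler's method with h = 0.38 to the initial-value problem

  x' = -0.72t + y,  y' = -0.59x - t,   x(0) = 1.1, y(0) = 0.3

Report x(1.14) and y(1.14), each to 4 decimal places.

0.7844, -0.9054

Euler on (x,y): x_{n+1} = x_n + h·x', y_{n+1} = y_n + h·y'.
0.000000: (1.100000, 0.300000); f=(0.300000, -0.649000) → (1.214000, 0.053380)
0.380000: (1.214000, 0.053380); f=(-0.220220, -1.096260) → (1.130316, -0.363199)
0.760000: (1.130316, -0.363199); f=(-0.910399, -1.426887) → (0.784365, -0.905416)
(x(1.14), y(1.14)) ≈ (0.7844, -0.9054)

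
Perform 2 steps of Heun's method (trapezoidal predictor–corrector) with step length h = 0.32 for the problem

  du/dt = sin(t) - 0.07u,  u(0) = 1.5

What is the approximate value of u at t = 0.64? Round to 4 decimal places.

1.6283

Heun: k1 = f(t_n, u_n); k2 = f(t_n + h, u_n + h·k1); u_{n+1} = u_n + (h/2)·(k1 + k2).
t=0.000000, u=1.500000:
  k1 = f(0.000000, 1.500000) = -0.105000
  k2 = f(0.320000, 1.466400) = 0.211919
  u ← 1.500000 + (0.32/2)·(-0.105000 + 0.211919) = 1.517107
t=0.320000, u=1.517107:
  k1 = f(0.320000, 1.517107) = 0.208369
  k2 = f(0.640000, 1.583785) = 0.486330
  u ← 1.517107 + (0.32/2)·(0.208369 + 0.486330) = 1.628259
u(0.64) ≈ 1.6283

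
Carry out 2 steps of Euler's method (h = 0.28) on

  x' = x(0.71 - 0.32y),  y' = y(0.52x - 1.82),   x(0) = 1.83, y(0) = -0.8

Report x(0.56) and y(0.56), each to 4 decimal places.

2.9133, -0.5019

Euler on (x,y): x_{n+1} = x_n + h·x', y_{n+1} = y_n + h·y'.
0.000000: (1.830000, -0.800000); f=(1.767780, 0.694720) → (2.324978, -0.605478)
0.280000: (2.324978, -0.605478); f=(2.101206, 0.369954) → (2.913316, -0.501891)
(x(0.56), y(0.56)) ≈ (2.9133, -0.5019)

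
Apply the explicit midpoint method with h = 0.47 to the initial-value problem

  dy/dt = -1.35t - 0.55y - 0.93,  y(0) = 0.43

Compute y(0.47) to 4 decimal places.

Midpoint: k1 = f(t_n, y_n); k2 = f(t_n + h/2, y_n + (h/2)·k1); y_{n+1} = y_n + h·k2.
t=0.000000, y=0.430000:
  k1 = f(0.000000, 0.430000) = -1.166500
  k2 = f(0.235000, 0.155872) = -1.332980
  y ← 0.430000 + 0.47·(-1.332980) = -0.196501
y(0.47) ≈ -0.1965

-0.1965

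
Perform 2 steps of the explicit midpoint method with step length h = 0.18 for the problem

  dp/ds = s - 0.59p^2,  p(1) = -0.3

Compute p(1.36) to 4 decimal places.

0.1199

Midpoint: k1 = f(s_n, p_n); k2 = f(s_n + h/2, p_n + (h/2)·k1); p_{n+1} = p_n + h·k2.
s=1.000000, p=-0.300000:
  k1 = f(1.000000, -0.300000) = 0.946900
  k2 = f(1.090000, -0.214779) = 1.062783
  p ← -0.300000 + 0.18·1.062783 = -0.108699
s=1.180000, p=-0.108699:
  k1 = f(1.180000, -0.108699) = 1.173029
  k2 = f(1.270000, -0.003126) = 1.269994
  p ← -0.108699 + 0.18·1.269994 = 0.119900
p(1.36) ≈ 0.1199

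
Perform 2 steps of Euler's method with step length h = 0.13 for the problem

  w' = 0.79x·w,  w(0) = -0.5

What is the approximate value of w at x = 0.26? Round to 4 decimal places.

-0.5067

Euler: w_{n+1} = w_n + h·f(x_n, w_n).
x=0.000000, w=-0.500000: f=0.000000 → w ← -0.500000 + 0.13·0.000000 = -0.500000
x=0.130000, w=-0.500000: f=-0.051350 → w ← -0.500000 + 0.13·(-0.051350) = -0.506676
w(0.26) ≈ -0.5067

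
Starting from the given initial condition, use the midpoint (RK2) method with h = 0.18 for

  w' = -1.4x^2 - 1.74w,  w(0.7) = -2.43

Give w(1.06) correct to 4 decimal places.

-1.6238

Midpoint: k1 = f(x_n, w_n); k2 = f(x_n + h/2, w_n + (h/2)·k1); w_{n+1} = w_n + h·k2.
x=0.700000, w=-2.430000:
  k1 = f(0.700000, -2.430000) = 3.542200
  k2 = f(0.790000, -2.111202) = 2.799751
  w ← -2.430000 + 0.18·2.799751 = -1.926045
x=0.880000, w=-1.926045:
  k1 = f(0.880000, -1.926045) = 2.267158
  k2 = f(0.970000, -1.722001) = 1.679021
  w ← -1.926045 + 0.18·1.679021 = -1.623821
w(1.06) ≈ -1.6238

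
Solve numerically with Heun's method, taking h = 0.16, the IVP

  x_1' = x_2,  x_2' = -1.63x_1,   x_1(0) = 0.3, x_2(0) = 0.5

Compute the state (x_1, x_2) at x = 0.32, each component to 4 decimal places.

0.4318, 0.3053

Heun on (x_1,x_2): k1 = f(x_n, state_n); k2 = f(x_n + h, state_n + h·k1); state_{n+1} = state_n + (h/2)·(k1 + k2).
0.000000: (0.300000, 0.500000)
  k1 = (0.500000, -0.489000)
  predictor → (0.380000, 0.421760)
  k2 = (0.421760, -0.619400)
  → (0.373741, 0.411328)
0.160000: (0.373741, 0.411328)
  k1 = (0.411328, -0.609198)
  predictor → (0.439553, 0.313856)
  k2 = (0.313856, -0.716472)
  → (0.431756, 0.305274)
(x_1(0.32), x_2(0.32)) ≈ (0.4318, 0.3053)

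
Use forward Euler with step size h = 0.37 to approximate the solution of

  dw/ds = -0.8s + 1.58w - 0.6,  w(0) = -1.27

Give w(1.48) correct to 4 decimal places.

Euler: w_{n+1} = w_n + h·f(s_n, w_n).
s=0.000000, w=-1.270000: f=-2.606600 → w ← -1.270000 + 0.37·(-2.606600) = -2.234442
s=0.370000, w=-2.234442: f=-4.426418 → w ← -2.234442 + 0.37·(-4.426418) = -3.872217
s=0.740000, w=-3.872217: f=-7.310103 → w ← -3.872217 + 0.37·(-7.310103) = -6.576955
s=1.110000, w=-6.576955: f=-11.879588 → w ← -6.576955 + 0.37·(-11.879588) = -10.972402
w(1.48) ≈ -10.9724

-10.9724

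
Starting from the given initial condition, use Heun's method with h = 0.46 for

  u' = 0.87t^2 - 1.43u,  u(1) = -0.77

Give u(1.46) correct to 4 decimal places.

Heun: k1 = f(t_n, u_n); k2 = f(t_n + h, u_n + h·k1); u_{n+1} = u_n + (h/2)·(k1 + k2).
t=1.000000, u=-0.770000:
  k1 = f(1.000000, -0.770000) = 1.971100
  k2 = f(1.460000, 0.136706) = 1.659002
  u ← -0.770000 + (0.46/2)·(1.971100 + 1.659002) = 0.064924
u(1.46) ≈ 0.0649

0.0649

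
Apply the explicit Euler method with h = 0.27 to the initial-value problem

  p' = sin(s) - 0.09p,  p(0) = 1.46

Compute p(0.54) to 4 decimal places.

Euler: p_{n+1} = p_n + h·f(s_n, p_n).
s=0.000000, p=1.460000: f=-0.131400 → p ← 1.460000 + 0.27·(-0.131400) = 1.424522
s=0.270000, p=1.424522: f=0.138524 → p ← 1.424522 + 0.27·0.138524 = 1.461924
p(0.54) ≈ 1.4619

1.4619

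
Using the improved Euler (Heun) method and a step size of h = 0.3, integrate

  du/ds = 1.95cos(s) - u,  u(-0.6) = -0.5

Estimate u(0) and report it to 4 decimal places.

0.5447

Heun: k1 = f(s_n, u_n); k2 = f(s_n + h, u_n + h·k1); u_{n+1} = u_n + (h/2)·(k1 + k2).
s=-0.600000, u=-0.500000:
  k1 = f(-0.600000, -0.500000) = 2.109404
  k2 = f(-0.300000, 0.132821) = 1.730085
  u ← -0.500000 + (0.3/2)·(2.109404 + 1.730085) = 0.075923
s=-0.300000, u=0.075923:
  k1 = f(-0.300000, 0.075923) = 1.786983
  k2 = f(0.000000, 0.612018) = 1.337982
  u ← 0.075923 + (0.3/2)·(1.786983 + 1.337982) = 0.544668
u(0) ≈ 0.5447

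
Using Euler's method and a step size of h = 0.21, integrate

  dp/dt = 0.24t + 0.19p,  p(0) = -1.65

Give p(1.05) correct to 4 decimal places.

Euler: p_{n+1} = p_n + h·f(t_n, p_n).
t=0.000000, p=-1.650000: f=-0.313500 → p ← -1.650000 + 0.21·(-0.313500) = -1.715835
t=0.210000, p=-1.715835: f=-0.275609 → p ← -1.715835 + 0.21·(-0.275609) = -1.773713
t=0.420000, p=-1.773713: f=-0.236205 → p ← -1.773713 + 0.21·(-0.236205) = -1.823316
t=0.630000, p=-1.823316: f=-0.195230 → p ← -1.823316 + 0.21·(-0.195230) = -1.864314
t=0.840000, p=-1.864314: f=-0.152620 → p ← -1.864314 + 0.21·(-0.152620) = -1.896364
p(1.05) ≈ -1.8964

-1.8964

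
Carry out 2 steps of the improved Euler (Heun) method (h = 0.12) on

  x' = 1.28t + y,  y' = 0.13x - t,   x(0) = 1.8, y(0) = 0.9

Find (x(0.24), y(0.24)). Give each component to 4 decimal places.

Heun on (x,y): k1 = f(t_n, state_n); k2 = f(t_n + h, state_n + h·k1); state_{n+1} = state_n + (h/2)·(k1 + k2).
0.000000: (1.800000, 0.900000)
  k1 = (0.900000, 0.234000)
  predictor → (1.908000, 0.928080)
  k2 = (1.081680, 0.128040)
  → (1.918901, 0.921722)
0.120000: (1.918901, 0.921722)
  k1 = (1.075322, 0.129457)
  predictor → (2.047939, 0.937257)
  k2 = (1.244457, 0.026232)
  → (2.058088, 0.931064)
(x(0.24), y(0.24)) ≈ (2.0581, 0.9311)

2.0581, 0.9311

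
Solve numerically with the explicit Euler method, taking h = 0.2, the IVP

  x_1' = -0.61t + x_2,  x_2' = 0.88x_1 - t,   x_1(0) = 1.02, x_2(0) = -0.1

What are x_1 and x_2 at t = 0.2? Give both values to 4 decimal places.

1.0000, 0.0795

Euler on (x_1,x_2): x_1_{n+1} = x_1_n + h·x_1', x_2_{n+1} = x_2_n + h·x_2'.
0.000000: (1.020000, -0.100000); f=(-0.100000, 0.897600) → (1.000000, 0.079520)
(x_1(0.2), x_2(0.2)) ≈ (1.0000, 0.0795)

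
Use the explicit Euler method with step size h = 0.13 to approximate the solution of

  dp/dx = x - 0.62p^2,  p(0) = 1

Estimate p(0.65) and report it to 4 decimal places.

Euler: p_{n+1} = p_n + h·f(x_n, p_n).
x=0.000000, p=1.000000: f=-0.620000 → p ← 1.000000 + 0.13·(-0.620000) = 0.919400
x=0.130000, p=0.919400: f=-0.394084 → p ← 0.919400 + 0.13·(-0.394084) = 0.868169
x=0.260000, p=0.868169: f=-0.207305 → p ← 0.868169 + 0.13·(-0.207305) = 0.841219
x=0.390000, p=0.841219: f=-0.048743 → p ← 0.841219 + 0.13·(-0.048743) = 0.834883
x=0.520000, p=0.834883: f=0.087842 → p ← 0.834883 + 0.13·0.087842 = 0.846302
p(0.65) ≈ 0.8463

0.8463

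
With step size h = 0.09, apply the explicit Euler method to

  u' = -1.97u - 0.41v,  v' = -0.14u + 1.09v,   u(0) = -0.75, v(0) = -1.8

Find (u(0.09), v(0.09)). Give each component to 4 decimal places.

Euler on (u,v): u_{n+1} = u_n + h·u', v_{n+1} = v_n + h·v'.
0.000000: (-0.750000, -1.800000); f=(2.215500, -1.857000) → (-0.550605, -1.967130)
(u(0.09), v(0.09)) ≈ (-0.5506, -1.9671)

-0.5506, -1.9671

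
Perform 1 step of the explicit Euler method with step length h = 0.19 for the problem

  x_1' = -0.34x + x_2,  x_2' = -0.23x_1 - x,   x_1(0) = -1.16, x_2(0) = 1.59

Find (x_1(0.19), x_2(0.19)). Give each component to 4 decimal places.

-0.8579, 1.6407

Euler on (x_1,x_2): x_1_{n+1} = x_1_n + h·x_1', x_2_{n+1} = x_2_n + h·x_2'.
0.000000: (-1.160000, 1.590000); f=(1.590000, 0.266800) → (-0.857900, 1.640692)
(x_1(0.19), x_2(0.19)) ≈ (-0.8579, 1.6407)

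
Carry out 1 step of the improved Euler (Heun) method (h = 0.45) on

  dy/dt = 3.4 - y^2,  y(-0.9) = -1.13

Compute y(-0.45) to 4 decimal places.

0.1058

Heun: k1 = f(t_n, y_n); k2 = f(t_n + h, y_n + h·k1); y_{n+1} = y_n + (h/2)·(k1 + k2).
t=-0.900000, y=-1.130000:
  k1 = f(-0.900000, -1.130000) = 2.123100
  k2 = f(-0.450000, -0.174605) = 3.369513
  y ← -1.130000 + (0.45/2)·(2.123100 + 3.369513) = 0.105838
y(-0.45) ≈ 0.1058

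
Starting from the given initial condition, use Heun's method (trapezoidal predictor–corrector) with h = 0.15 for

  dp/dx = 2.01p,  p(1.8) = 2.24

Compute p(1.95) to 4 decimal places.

3.0172

Heun: k1 = f(x_n, p_n); k2 = f(x_n + h, p_n + h·k1); p_{n+1} = p_n + (h/2)·(k1 + k2).
x=1.800000, p=2.240000:
  k1 = f(1.800000, 2.240000) = 4.502400
  k2 = f(1.950000, 2.915360) = 5.859874
  p ← 2.240000 + (0.15/2)·(4.502400 + 5.859874) = 3.017171
p(1.95) ≈ 3.0172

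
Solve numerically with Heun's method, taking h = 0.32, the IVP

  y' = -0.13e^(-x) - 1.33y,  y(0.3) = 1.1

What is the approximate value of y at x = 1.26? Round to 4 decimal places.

0.2943

Heun: k1 = f(x_n, y_n); k2 = f(x_n + h, y_n + h·k1); y_{n+1} = y_n + (h/2)·(k1 + k2).
x=0.300000, y=1.100000:
  k1 = f(0.300000, 1.100000) = -1.559306
  k2 = f(0.620000, 0.601022) = -0.869292
  y ← 1.100000 + (0.32/2)·(-1.559306 + (-0.869292)) = 0.711424
x=0.620000, y=0.711424:
  k1 = f(0.620000, 0.711424) = -1.016127
  k2 = f(0.940000, 0.386264) = -0.564512
  y ← 0.711424 + (0.32/2)·(-1.016127 + (-0.564512)) = 0.458522
x=0.940000, y=0.458522:
  k1 = f(0.940000, 0.458522) = -0.660616
  k2 = f(1.260000, 0.247125) = -0.365551
  y ← 0.458522 + (0.32/2)·(-0.660616 + (-0.365551)) = 0.294335
y(1.26) ≈ 0.2943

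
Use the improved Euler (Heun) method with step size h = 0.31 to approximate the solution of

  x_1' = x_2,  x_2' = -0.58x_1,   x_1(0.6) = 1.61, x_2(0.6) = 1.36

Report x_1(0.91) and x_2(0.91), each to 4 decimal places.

1.9867, 1.0326

Heun on (x_1,x_2): k1 = f(t_n, state_n); k2 = f(t_n + h, state_n + h·k1); state_{n+1} = state_n + (h/2)·(k1 + k2).
0.600000: (1.610000, 1.360000)
  k1 = (1.360000, -0.933800)
  predictor → (2.031600, 1.070522)
  k2 = (1.070522, -1.178328)
  → (1.986731, 1.032620)
(x_1(0.91), x_2(0.91)) ≈ (1.9867, 1.0326)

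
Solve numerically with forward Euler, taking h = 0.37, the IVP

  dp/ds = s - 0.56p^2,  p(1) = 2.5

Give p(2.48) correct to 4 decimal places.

Euler: p_{n+1} = p_n + h·f(s_n, p_n).
s=1.000000, p=2.500000: f=-2.500000 → p ← 2.500000 + 0.37·(-2.500000) = 1.575000
s=1.370000, p=1.575000: f=-0.019150 → p ← 1.575000 + 0.37·(-0.019150) = 1.567914
s=1.740000, p=1.567914: f=0.363321 → p ← 1.567914 + 0.37·0.363321 = 1.702343
s=2.110000, p=1.702343: f=0.487136 → p ← 1.702343 + 0.37·0.487136 = 1.882583
p(2.48) ≈ 1.8826

1.8826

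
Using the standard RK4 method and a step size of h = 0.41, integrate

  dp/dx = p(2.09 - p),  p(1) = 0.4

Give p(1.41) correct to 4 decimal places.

0.7479

RK4: k1 = f(x_n, p_n); k2 = f(x_n + h/2, p_n + (h/2)·k1); k3 = f(x_n + h/2, p_n + (h/2)·k2); k4 = f(x_n + h, p_n + h·k3); p_{n+1} = p_n + (h/6)·(k1 + 2k2 + 2k3 + k4).
x=1.000000, p=0.400000:
  k1 = f(1.000000, 0.400000) = 0.676000
  k2 = f(1.205000, 0.538580) = 0.835564
  k3 = f(1.205000, 0.571291) = 0.867624
  k4 = f(1.410000, 0.755726) = 1.008346
  p ← 0.400000 + (0.41/6)·(k1 + 2k2 + 2k3 + k4) = 0.747866
p(1.41) ≈ 0.7479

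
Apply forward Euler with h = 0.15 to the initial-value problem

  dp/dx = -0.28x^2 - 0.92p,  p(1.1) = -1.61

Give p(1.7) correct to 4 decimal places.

Euler: p_{n+1} = p_n + h·f(x_n, p_n).
x=1.100000, p=-1.610000: f=1.142400 → p ← -1.610000 + 0.15·1.142400 = -1.438640
x=1.250000, p=-1.438640: f=0.886049 → p ← -1.438640 + 0.15·0.886049 = -1.305733
x=1.400000, p=-1.305733: f=0.652474 → p ← -1.305733 + 0.15·0.652474 = -1.207862
x=1.550000, p=-1.207862: f=0.438533 → p ← -1.207862 + 0.15·0.438533 = -1.142082
p(1.7) ≈ -1.1421

-1.1421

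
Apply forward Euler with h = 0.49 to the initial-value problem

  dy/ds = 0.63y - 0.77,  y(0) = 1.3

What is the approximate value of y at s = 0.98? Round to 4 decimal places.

1.3554

Euler: y_{n+1} = y_n + h·f(s_n, y_n).
s=0.000000, y=1.300000: f=0.049000 → y ← 1.300000 + 0.49·0.049000 = 1.324010
s=0.490000, y=1.324010: f=0.064126 → y ← 1.324010 + 0.49·0.064126 = 1.355432
y(0.98) ≈ 1.3554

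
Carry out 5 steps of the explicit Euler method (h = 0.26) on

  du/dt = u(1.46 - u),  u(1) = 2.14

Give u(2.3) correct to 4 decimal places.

1.4941

Euler: u_{n+1} = u_n + h·f(t_n, u_n).
t=1.000000, u=2.140000: f=-1.455200 → u ← 2.140000 + 0.26·(-1.455200) = 1.761648
t=1.260000, u=1.761648: f=-0.531398 → u ← 1.761648 + 0.26·(-0.531398) = 1.623485
t=1.520000, u=1.623485: f=-0.265415 → u ← 1.623485 + 0.26·(-0.265415) = 1.554477
t=1.780000, u=1.554477: f=-0.146862 → u ← 1.554477 + 0.26·(-0.146862) = 1.516293
t=2.040000, u=1.516293: f=-0.085356 → u ← 1.516293 + 0.26·(-0.085356) = 1.494100
u(2.3) ≈ 1.4941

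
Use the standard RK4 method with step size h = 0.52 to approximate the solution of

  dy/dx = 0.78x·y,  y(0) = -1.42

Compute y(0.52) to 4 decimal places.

RK4: k1 = f(x_n, y_n); k2 = f(x_n + h/2, y_n + (h/2)·k1); k3 = f(x_n + h/2, y_n + (h/2)·k2); k4 = f(x_n + h, y_n + h·k3); y_{n+1} = y_n + (h/6)·(k1 + 2k2 + 2k3 + k4).
x=0.000000, y=-1.420000:
  k1 = f(0.000000, -1.420000) = 0.000000
  k2 = f(0.260000, -1.420000) = -0.287976
  k3 = f(0.260000, -1.494874) = -0.303160
  k4 = f(0.520000, -1.577643) = -0.639892
  y ← -1.420000 + (0.52/6)·(k1 + 2k2 + 2k3 + k4) = -1.577921
y(0.52) ≈ -1.5779

-1.5779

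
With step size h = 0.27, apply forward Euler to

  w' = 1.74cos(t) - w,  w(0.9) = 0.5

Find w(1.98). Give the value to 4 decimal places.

Euler: w_{n+1} = w_n + h·f(t_n, w_n).
t=0.900000, w=0.500000: f=0.581601 → w ← 0.500000 + 0.27·0.581601 = 0.657032
t=1.170000, w=0.657032: f=0.021832 → w ← 0.657032 + 0.27·0.021832 = 0.662927
t=1.440000, w=0.662927: f=-0.435990 → w ← 0.662927 + 0.27·(-0.435990) = 0.545210
t=1.710000, w=0.545210: f=-0.786643 → w ← 0.545210 + 0.27·(-0.786643) = 0.332816
w(1.98) ≈ 0.3328

0.3328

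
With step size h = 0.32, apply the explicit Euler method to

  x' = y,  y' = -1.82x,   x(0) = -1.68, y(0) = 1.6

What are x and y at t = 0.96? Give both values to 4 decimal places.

0.6999, 3.4584

Euler on (x,y): x_{n+1} = x_n + h·x', y_{n+1} = y_n + h·y'.
0.000000: (-1.680000, 1.600000); f=(1.600000, 3.057600) → (-1.168000, 2.578432)
0.320000: (-1.168000, 2.578432); f=(2.578432, 2.125760) → (-0.342902, 3.258675)
0.640000: (-0.342902, 3.258675); f=(3.258675, 0.624081) → (0.699874, 3.458381)
(x(0.96), y(0.96)) ≈ (0.6999, 3.4584)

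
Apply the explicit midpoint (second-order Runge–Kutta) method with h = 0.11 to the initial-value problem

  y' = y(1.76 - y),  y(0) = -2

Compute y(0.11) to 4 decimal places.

-3.1081

Midpoint: k1 = f(s_n, y_n); k2 = f(s_n + h/2, y_n + (h/2)·k1); y_{n+1} = y_n + h·k2.
s=0.000000, y=-2.000000:
  k1 = f(0.000000, -2.000000) = -7.520000
  k2 = f(0.055000, -2.413600) = -10.073401
  y ← -2.000000 + 0.11·(-10.073401) = -3.108074
y(0.11) ≈ -3.1081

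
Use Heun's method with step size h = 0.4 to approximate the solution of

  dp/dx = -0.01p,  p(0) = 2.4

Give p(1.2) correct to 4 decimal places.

2.3714

Heun: k1 = f(x_n, p_n); k2 = f(x_n + h, p_n + h·k1); p_{n+1} = p_n + (h/2)·(k1 + k2).
x=0.000000, p=2.400000:
  k1 = f(0.000000, 2.400000) = -0.024000
  k2 = f(0.400000, 2.390400) = -0.023904
  p ← 2.400000 + (0.4/2)·(-0.024000 + (-0.023904)) = 2.390419
x=0.400000, p=2.390419:
  k1 = f(0.400000, 2.390419) = -0.023904
  k2 = f(0.800000, 2.380858) = -0.023809
  p ← 2.390419 + (0.4/2)·(-0.023904 + (-0.023809)) = 2.380877
x=0.800000, p=2.380877:
  k1 = f(0.800000, 2.380877) = -0.023809
  k2 = f(1.200000, 2.371353) = -0.023714
  p ← 2.380877 + (0.4/2)·(-0.023809 + (-0.023714)) = 2.371372
p(1.2) ≈ 2.3714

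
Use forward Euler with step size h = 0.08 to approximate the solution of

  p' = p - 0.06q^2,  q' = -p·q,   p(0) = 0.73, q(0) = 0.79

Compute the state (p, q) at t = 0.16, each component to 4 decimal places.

Euler on (p,q): p_{n+1} = p_n + h·p', q_{n+1} = q_n + h·q'.
0.000000: (0.730000, 0.790000); f=(0.692554, -0.576700) → (0.785404, 0.743864)
0.080000: (0.785404, 0.743864); f=(0.752204, -0.584234) → (0.845581, 0.697125)
(p(0.16), q(0.16)) ≈ (0.8456, 0.6971)

0.8456, 0.6971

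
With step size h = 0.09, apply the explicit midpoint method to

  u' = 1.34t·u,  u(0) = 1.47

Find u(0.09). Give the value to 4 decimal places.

Midpoint: k1 = f(t_n, u_n); k2 = f(t_n + h/2, u_n + (h/2)·k1); u_{n+1} = u_n + h·k2.
t=0.000000, u=1.470000:
  k1 = f(0.000000, 1.470000) = 0.000000
  k2 = f(0.045000, 1.470000) = 0.088641
  u ← 1.470000 + 0.09·0.088641 = 1.477978
u(0.09) ≈ 1.4780

1.4780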